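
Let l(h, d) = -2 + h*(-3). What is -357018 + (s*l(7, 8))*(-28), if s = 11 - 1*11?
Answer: -357018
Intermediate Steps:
s = 0 (s = 11 - 11 = 0)
l(h, d) = -2 - 3*h
-357018 + (s*l(7, 8))*(-28) = -357018 + (0*(-2 - 3*7))*(-28) = -357018 + (0*(-2 - 21))*(-28) = -357018 + (0*(-23))*(-28) = -357018 + 0*(-28) = -357018 + 0 = -357018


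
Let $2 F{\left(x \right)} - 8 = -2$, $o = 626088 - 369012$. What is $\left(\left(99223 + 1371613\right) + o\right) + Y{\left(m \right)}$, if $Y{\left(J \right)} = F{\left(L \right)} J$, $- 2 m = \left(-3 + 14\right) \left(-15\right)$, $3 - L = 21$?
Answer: $\frac{3456319}{2} \approx 1.7282 \cdot 10^{6}$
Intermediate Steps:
$L = -18$ ($L = 3 - 21 = -18$)
$o = 257076$ ($o = 626088 - 369012 = 257076$)
$F{\left(x \right)} = 3$ ($F{\left(x \right)} = 4 + \frac{1}{2} \left(-2\right) = 4 - 1 = 3$)
$m = \frac{165}{2}$ ($m = - \frac{\left(-3 + 14\right) \left(-15\right)}{2} = - \frac{11 \left(-15\right)}{2} = \left(- \frac{1}{2}\right) \left(-165\right) = \frac{165}{2} \approx 82.5$)
$Y{\left(J \right)} = 3 J$
$\left(\left(99223 + 1371613\right) + o\right) + Y{\left(m \right)} = \left(\left(99223 + 1371613\right) + 257076\right) + 3 \cdot \frac{165}{2} = \left(1470836 + 257076\right) + \frac{495}{2} = 1727912 + \frac{495}{2} = \frac{3456319}{2}$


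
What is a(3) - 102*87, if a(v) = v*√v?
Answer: -8874 + 3*√3 ≈ -8868.8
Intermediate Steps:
a(v) = v^(3/2)
a(3) - 102*87 = 3^(3/2) - 102*87 = 3*√3 - 8874 = -8874 + 3*√3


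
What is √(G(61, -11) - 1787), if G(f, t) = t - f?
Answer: 13*I*√11 ≈ 43.116*I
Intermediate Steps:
√(G(61, -11) - 1787) = √((-11 - 1*61) - 1787) = √((-11 - 61) - 1787) = √(-72 - 1787) = √(-1859) = 13*I*√11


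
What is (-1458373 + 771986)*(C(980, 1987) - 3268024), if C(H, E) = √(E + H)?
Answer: 2243129189288 - 686387*√2967 ≈ 2.2431e+12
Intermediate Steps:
(-1458373 + 771986)*(C(980, 1987) - 3268024) = (-1458373 + 771986)*(√(1987 + 980) - 3268024) = -686387*(√2967 - 3268024) = -686387*(-3268024 + √2967) = 2243129189288 - 686387*√2967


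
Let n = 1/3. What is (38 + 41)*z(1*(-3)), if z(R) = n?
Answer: 79/3 ≈ 26.333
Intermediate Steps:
n = 1/3 ≈ 0.33333
z(R) = 1/3
(38 + 41)*z(1*(-3)) = (38 + 41)*(1/3) = 79*(1/3) = 79/3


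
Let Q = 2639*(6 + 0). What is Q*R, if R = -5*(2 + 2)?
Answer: -316680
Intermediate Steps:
Q = 15834 (Q = 2639*6 = 15834)
R = -20 (R = -5*4 = -20)
Q*R = 15834*(-20) = -316680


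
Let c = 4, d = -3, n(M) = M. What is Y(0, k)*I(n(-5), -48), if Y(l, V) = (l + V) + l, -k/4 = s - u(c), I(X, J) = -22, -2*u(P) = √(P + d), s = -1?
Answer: -44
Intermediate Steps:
u(P) = -√(-3 + P)/2 (u(P) = -√(P - 3)/2 = -√(-3 + P)/2)
k = 2 (k = -4*(-1 - (-1)*√(-3 + 4)/2) = -4*(-1 - (-1)*√1/2) = -4*(-1 - (-1)/2) = -4*(-1 - 1*(-½)) = -4*(-1 + ½) = -4*(-½) = 2)
Y(l, V) = V + 2*l (Y(l, V) = (V + l) + l = V + 2*l)
Y(0, k)*I(n(-5), -48) = (2 + 2*0)*(-22) = (2 + 0)*(-22) = 2*(-22) = -44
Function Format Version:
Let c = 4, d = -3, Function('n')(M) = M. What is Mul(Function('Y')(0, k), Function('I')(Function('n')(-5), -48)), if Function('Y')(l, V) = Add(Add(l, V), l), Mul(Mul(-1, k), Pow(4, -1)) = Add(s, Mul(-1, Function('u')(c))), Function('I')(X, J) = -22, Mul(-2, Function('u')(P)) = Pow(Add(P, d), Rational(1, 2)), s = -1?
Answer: -44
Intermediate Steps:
Function('u')(P) = Mul(Rational(-1, 2), Pow(Add(-3, P), Rational(1, 2))) (Function('u')(P) = Mul(Rational(-1, 2), Pow(Add(P, -3), Rational(1, 2))) = Mul(Rational(-1, 2), Pow(Add(-3, P), Rational(1, 2))))
k = 2 (k = Mul(-4, Add(-1, Mul(-1, Mul(Rational(-1, 2), Pow(Add(-3, 4), Rational(1, 2)))))) = Mul(-4, Add(-1, Mul(-1, Mul(Rational(-1, 2), Pow(1, Rational(1, 2)))))) = Mul(-4, Add(-1, Mul(-1, Mul(Rational(-1, 2), 1)))) = Mul(-4, Add(-1, Mul(-1, Rational(-1, 2)))) = Mul(-4, Add(-1, Rational(1, 2))) = Mul(-4, Rational(-1, 2)) = 2)
Function('Y')(l, V) = Add(V, Mul(2, l)) (Function('Y')(l, V) = Add(Add(V, l), l) = Add(V, Mul(2, l)))
Mul(Function('Y')(0, k), Function('I')(Function('n')(-5), -48)) = Mul(Add(2, Mul(2, 0)), -22) = Mul(Add(2, 0), -22) = Mul(2, -22) = -44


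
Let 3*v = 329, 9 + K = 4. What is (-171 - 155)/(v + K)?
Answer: -489/157 ≈ -3.1147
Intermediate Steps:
K = -5 (K = -9 + 4 = -5)
v = 329/3 (v = (1/3)*329 = 329/3 ≈ 109.67)
(-171 - 155)/(v + K) = (-171 - 155)/(329/3 - 5) = -326/314/3 = -326*3/314 = -489/157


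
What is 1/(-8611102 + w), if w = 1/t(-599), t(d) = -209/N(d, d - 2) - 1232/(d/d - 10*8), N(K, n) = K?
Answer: -754479/6496895578537 ≈ -1.1613e-7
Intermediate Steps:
t(d) = 1232/79 - 209/d (t(d) = -209/d - 1232/(d/d - 10*8) = -209/d - 1232/(1 - 80) = -209/d - 1232/(-79) = -209/d - 1232*(-1/79) = -209/d + 1232/79 = 1232/79 - 209/d)
w = 47321/754479 (w = 1/(1232/79 - 209/(-599)) = 1/(1232/79 - 209*(-1/599)) = 1/(1232/79 + 209/599) = 1/(754479/47321) = 47321/754479 ≈ 0.062720)
1/(-8611102 + w) = 1/(-8611102 + 47321/754479) = 1/(-6496895578537/754479) = -754479/6496895578537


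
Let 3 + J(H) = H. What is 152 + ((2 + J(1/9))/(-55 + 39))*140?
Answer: 1438/9 ≈ 159.78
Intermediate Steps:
J(H) = -3 + H
152 + ((2 + J(1/9))/(-55 + 39))*140 = 152 + ((2 + (-3 + 1/9))/(-55 + 39))*140 = 152 + ((2 + (-3 + ⅑))/(-16))*140 = 152 + ((2 - 26/9)*(-1/16))*140 = 152 - 8/9*(-1/16)*140 = 152 + (1/18)*140 = 152 + 70/9 = 1438/9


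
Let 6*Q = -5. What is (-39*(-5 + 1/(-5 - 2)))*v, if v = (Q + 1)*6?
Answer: 1404/7 ≈ 200.57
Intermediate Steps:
Q = -5/6 (Q = (1/6)*(-5) = -5/6 ≈ -0.83333)
v = 1 (v = (-5/6 + 1)*6 = (1/6)*6 = 1)
(-39*(-5 + 1/(-5 - 2)))*v = -39*(-5 + 1/(-5 - 2))*1 = -39*(-5 + 1/(-7))*1 = -39*(-5 - 1/7)*1 = -39*(-36)/7*1 = -13*(-108/7)*1 = (1404/7)*1 = 1404/7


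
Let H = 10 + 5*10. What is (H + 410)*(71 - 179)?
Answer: -50760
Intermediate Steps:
H = 60 (H = 10 + 50 = 60)
(H + 410)*(71 - 179) = (60 + 410)*(71 - 179) = 470*(-108) = -50760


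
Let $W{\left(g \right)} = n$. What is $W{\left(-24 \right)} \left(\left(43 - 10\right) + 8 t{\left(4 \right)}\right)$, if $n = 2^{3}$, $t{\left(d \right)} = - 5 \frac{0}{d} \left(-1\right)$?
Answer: $264$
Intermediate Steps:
$t{\left(d \right)} = 0$ ($t{\left(d \right)} = \left(-5\right) 0 \left(-1\right) = 0 \left(-1\right) = 0$)
$n = 8$
$W{\left(g \right)} = 8$
$W{\left(-24 \right)} \left(\left(43 - 10\right) + 8 t{\left(4 \right)}\right) = 8 \left(\left(43 - 10\right) + 8 \cdot 0\right) = 8 \left(33 + 0\right) = 8 \cdot 33 = 264$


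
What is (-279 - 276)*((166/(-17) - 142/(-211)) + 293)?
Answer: -565200345/3587 ≈ -1.5757e+5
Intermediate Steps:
(-279 - 276)*((166/(-17) - 142/(-211)) + 293) = -555*((166*(-1/17) - 142*(-1/211)) + 293) = -555*((-166/17 + 142/211) + 293) = -555*(-32612/3587 + 293) = -555*1018379/3587 = -565200345/3587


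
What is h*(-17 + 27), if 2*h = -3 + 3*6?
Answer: 75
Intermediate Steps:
h = 15/2 (h = (-3 + 3*6)/2 = (-3 + 18)/2 = (½)*15 = 15/2 ≈ 7.5000)
h*(-17 + 27) = 15*(-17 + 27)/2 = (15/2)*10 = 75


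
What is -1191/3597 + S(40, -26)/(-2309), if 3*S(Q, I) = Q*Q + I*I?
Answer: -5478943/8305473 ≈ -0.65968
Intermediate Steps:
S(Q, I) = I**2/3 + Q**2/3 (S(Q, I) = (Q*Q + I*I)/3 = (Q**2 + I**2)/3 = (I**2 + Q**2)/3 = I**2/3 + Q**2/3)
-1191/3597 + S(40, -26)/(-2309) = -1191/3597 + ((1/3)*(-26)**2 + (1/3)*40**2)/(-2309) = -1191*1/3597 + ((1/3)*676 + (1/3)*1600)*(-1/2309) = -397/1199 + (676/3 + 1600/3)*(-1/2309) = -397/1199 + (2276/3)*(-1/2309) = -397/1199 - 2276/6927 = -5478943/8305473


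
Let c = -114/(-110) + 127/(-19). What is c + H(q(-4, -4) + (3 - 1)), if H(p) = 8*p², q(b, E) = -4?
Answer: 27538/1045 ≈ 26.352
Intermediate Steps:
c = -5902/1045 (c = -114*(-1/110) + 127*(-1/19) = 57/55 - 127/19 = -5902/1045 ≈ -5.6479)
c + H(q(-4, -4) + (3 - 1)) = -5902/1045 + 8*(-4 + (3 - 1))² = -5902/1045 + 8*(-4 + 2)² = -5902/1045 + 8*(-2)² = -5902/1045 + 8*4 = -5902/1045 + 32 = 27538/1045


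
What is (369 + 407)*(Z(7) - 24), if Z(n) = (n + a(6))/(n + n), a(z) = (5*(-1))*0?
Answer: -18236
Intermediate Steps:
a(z) = 0 (a(z) = -5*0 = 0)
Z(n) = ½ (Z(n) = (n + 0)/(n + n) = n/((2*n)) = n*(1/(2*n)) = ½)
(369 + 407)*(Z(7) - 24) = (369 + 407)*(½ - 24) = 776*(-47/2) = -18236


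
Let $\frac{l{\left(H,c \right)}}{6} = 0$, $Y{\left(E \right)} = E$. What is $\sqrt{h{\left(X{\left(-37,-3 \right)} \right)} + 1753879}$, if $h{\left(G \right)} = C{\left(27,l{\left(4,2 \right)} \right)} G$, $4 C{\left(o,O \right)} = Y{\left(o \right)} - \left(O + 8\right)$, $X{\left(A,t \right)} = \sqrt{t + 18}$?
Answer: $\frac{\sqrt{7015516 + 19 \sqrt{15}}}{2} \approx 1324.3$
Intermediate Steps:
$X{\left(A,t \right)} = \sqrt{18 + t}$
$l{\left(H,c \right)} = 0$ ($l{\left(H,c \right)} = 6 \cdot 0 = 0$)
$C{\left(o,O \right)} = -2 - \frac{O}{4} + \frac{o}{4}$ ($C{\left(o,O \right)} = \frac{o - \left(O + 8\right)}{4} = \frac{o - \left(8 + O\right)}{4} = \frac{-8 + o - O}{4} = -2 - \frac{O}{4} + \frac{o}{4}$)
$h{\left(G \right)} = \frac{19 G}{4}$ ($h{\left(G \right)} = \left(-2 - 0 + \frac{1}{4} \cdot 27\right) G = \left(-2 + 0 + \frac{27}{4}\right) G = \frac{19 G}{4}$)
$\sqrt{h{\left(X{\left(-37,-3 \right)} \right)} + 1753879} = \sqrt{\frac{19 \sqrt{18 - 3}}{4} + 1753879} = \sqrt{\frac{19 \sqrt{15}}{4} + 1753879} = \sqrt{1753879 + \frac{19 \sqrt{15}}{4}}$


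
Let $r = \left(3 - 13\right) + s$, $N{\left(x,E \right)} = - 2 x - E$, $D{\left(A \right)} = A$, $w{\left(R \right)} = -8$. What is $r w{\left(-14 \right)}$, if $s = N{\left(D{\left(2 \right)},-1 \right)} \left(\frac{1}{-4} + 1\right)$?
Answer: $98$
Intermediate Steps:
$N{\left(x,E \right)} = - E - 2 x$
$s = - \frac{9}{4}$ ($s = \left(\left(-1\right) \left(-1\right) - 4\right) \left(\frac{1}{-4} + 1\right) = \left(1 - 4\right) \left(- \frac{1}{4} + 1\right) = \left(-3\right) \frac{3}{4} = - \frac{9}{4} \approx -2.25$)
$r = - \frac{49}{4}$ ($r = \left(3 - 13\right) - \frac{9}{4} = -10 - \frac{9}{4} = - \frac{49}{4} \approx -12.25$)
$r w{\left(-14 \right)} = \left(- \frac{49}{4}\right) \left(-8\right) = 98$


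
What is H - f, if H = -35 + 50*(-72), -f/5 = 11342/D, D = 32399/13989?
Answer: 675545825/32399 ≈ 20851.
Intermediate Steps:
D = 32399/13989 (D = 32399*(1/13989) = 32399/13989 ≈ 2.3160)
f = -793316190/32399 (f = -56710/32399/13989 = -56710*13989/32399 = -5*158663238/32399 = -793316190/32399 ≈ -24486.)
H = -3635 (H = -35 - 3600 = -3635)
H - f = -3635 - 1*(-793316190/32399) = -3635 + 793316190/32399 = 675545825/32399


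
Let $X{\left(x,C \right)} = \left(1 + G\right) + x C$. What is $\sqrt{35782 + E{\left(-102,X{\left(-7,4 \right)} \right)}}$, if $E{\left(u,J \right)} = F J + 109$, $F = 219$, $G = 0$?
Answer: $\sqrt{29978} \approx 173.14$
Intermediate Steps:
$X{\left(x,C \right)} = 1 + C x$ ($X{\left(x,C \right)} = \left(1 + 0\right) + x C = 1 + C x$)
$E{\left(u,J \right)} = 109 + 219 J$ ($E{\left(u,J \right)} = 219 J + 109 = 109 + 219 J$)
$\sqrt{35782 + E{\left(-102,X{\left(-7,4 \right)} \right)}} = \sqrt{35782 + \left(109 + 219 \left(1 + 4 \left(-7\right)\right)\right)} = \sqrt{35782 + \left(109 + 219 \left(1 - 28\right)\right)} = \sqrt{35782 + \left(109 + 219 \left(-27\right)\right)} = \sqrt{35782 + \left(109 - 5913\right)} = \sqrt{35782 - 5804} = \sqrt{29978}$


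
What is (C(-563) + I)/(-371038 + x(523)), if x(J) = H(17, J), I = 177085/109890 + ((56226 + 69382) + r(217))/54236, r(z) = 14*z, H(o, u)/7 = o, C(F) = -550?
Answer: 11622340825/7895267961867 ≈ 0.0014721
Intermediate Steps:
H(o, u) = 7*o
I = 84790325/21285693 (I = 177085/109890 + ((56226 + 69382) + 14*217)/54236 = 177085*(1/109890) + (125608 + 3038)*(1/54236) = 35417/21978 + 128646*(1/54236) = 35417/21978 + 9189/3874 = 84790325/21285693 ≈ 3.9834)
x(J) = 119 (x(J) = 7*17 = 119)
(C(-563) + I)/(-371038 + x(523)) = (-550 + 84790325/21285693)/(-371038 + 119) = -11622340825/21285693/(-370919) = -11622340825/21285693*(-1/370919) = 11622340825/7895267961867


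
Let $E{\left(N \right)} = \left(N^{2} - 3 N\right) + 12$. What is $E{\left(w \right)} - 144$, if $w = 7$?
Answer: $-104$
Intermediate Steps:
$E{\left(N \right)} = 12 + N^{2} - 3 N$
$E{\left(w \right)} - 144 = \left(12 + 7^{2} - 21\right) - 144 = \left(12 + 49 - 21\right) - 144 = 40 - 144 = -104$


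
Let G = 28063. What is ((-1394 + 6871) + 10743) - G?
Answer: -11843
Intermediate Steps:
((-1394 + 6871) + 10743) - G = ((-1394 + 6871) + 10743) - 1*28063 = (5477 + 10743) - 28063 = 16220 - 28063 = -11843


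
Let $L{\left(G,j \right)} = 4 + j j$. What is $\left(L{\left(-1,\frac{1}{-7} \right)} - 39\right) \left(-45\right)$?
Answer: $\frac{77130}{49} \approx 1574.1$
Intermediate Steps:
$L{\left(G,j \right)} = 4 + j^{2}$
$\left(L{\left(-1,\frac{1}{-7} \right)} - 39\right) \left(-45\right) = \left(\left(4 + \left(\frac{1}{-7}\right)^{2}\right) - 39\right) \left(-45\right) = \left(\left(4 + \left(- \frac{1}{7}\right)^{2}\right) - 39\right) \left(-45\right) = \left(\left(4 + \frac{1}{49}\right) - 39\right) \left(-45\right) = \left(\frac{197}{49} - 39\right) \left(-45\right) = \left(- \frac{1714}{49}\right) \left(-45\right) = \frac{77130}{49}$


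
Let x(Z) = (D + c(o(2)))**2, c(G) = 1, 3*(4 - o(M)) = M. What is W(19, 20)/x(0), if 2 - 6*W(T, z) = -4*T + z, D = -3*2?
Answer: 29/75 ≈ 0.38667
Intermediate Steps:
o(M) = 4 - M/3
D = -6
W(T, z) = 1/3 - z/6 + 2*T/3 (W(T, z) = 1/3 - (-4*T + z)/6 = 1/3 - (z - 4*T)/6 = 1/3 + (-z/6 + 2*T/3) = 1/3 - z/6 + 2*T/3)
x(Z) = 25 (x(Z) = (-6 + 1)**2 = (-5)**2 = 25)
W(19, 20)/x(0) = (1/3 - 1/6*20 + (2/3)*19)/25 = (1/3 - 10/3 + 38/3)*(1/25) = (29/3)*(1/25) = 29/75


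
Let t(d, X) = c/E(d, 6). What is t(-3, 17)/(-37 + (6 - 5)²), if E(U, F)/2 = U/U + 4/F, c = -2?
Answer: 1/60 ≈ 0.016667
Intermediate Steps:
E(U, F) = 2 + 8/F (E(U, F) = 2*(U/U + 4/F) = 2*(1 + 4/F) = 2 + 8/F)
t(d, X) = -⅗ (t(d, X) = -2/(2 + 8/6) = -2/(2 + 8*(⅙)) = -2/(2 + 4/3) = -2/10/3 = -2*3/10 = -⅗)
t(-3, 17)/(-37 + (6 - 5)²) = -3/(5*(-37 + (6 - 5)²)) = -3/(5*(-37 + 1²)) = -3/(5*(-37 + 1)) = -⅗/(-36) = -⅗*(-1/36) = 1/60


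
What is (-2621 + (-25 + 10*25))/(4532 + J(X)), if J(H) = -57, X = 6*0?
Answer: -2396/4475 ≈ -0.53542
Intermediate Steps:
X = 0
(-2621 + (-25 + 10*25))/(4532 + J(X)) = (-2621 + (-25 + 10*25))/(4532 - 57) = (-2621 + (-25 + 250))/4475 = (-2621 + 225)*(1/4475) = -2396*1/4475 = -2396/4475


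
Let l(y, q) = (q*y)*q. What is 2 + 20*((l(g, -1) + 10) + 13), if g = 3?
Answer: 522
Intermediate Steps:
l(y, q) = y*q²
2 + 20*((l(g, -1) + 10) + 13) = 2 + 20*((3*(-1)² + 10) + 13) = 2 + 20*((3*1 + 10) + 13) = 2 + 20*((3 + 10) + 13) = 2 + 20*(13 + 13) = 2 + 20*26 = 2 + 520 = 522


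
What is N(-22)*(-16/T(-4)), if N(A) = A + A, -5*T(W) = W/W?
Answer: -3520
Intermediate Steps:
T(W) = -⅕ (T(W) = -W/(5*W) = -⅕*1 = -⅕)
N(A) = 2*A
N(-22)*(-16/T(-4)) = (2*(-22))*(-16/(-⅕)) = -(-704)*(-5) = -44*80 = -3520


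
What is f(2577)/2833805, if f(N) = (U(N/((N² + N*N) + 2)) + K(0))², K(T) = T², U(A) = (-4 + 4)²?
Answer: 0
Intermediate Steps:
U(A) = 0 (U(A) = 0² = 0)
f(N) = 0 (f(N) = (0 + 0²)² = (0 + 0)² = 0² = 0)
f(2577)/2833805 = 0/2833805 = 0*(1/2833805) = 0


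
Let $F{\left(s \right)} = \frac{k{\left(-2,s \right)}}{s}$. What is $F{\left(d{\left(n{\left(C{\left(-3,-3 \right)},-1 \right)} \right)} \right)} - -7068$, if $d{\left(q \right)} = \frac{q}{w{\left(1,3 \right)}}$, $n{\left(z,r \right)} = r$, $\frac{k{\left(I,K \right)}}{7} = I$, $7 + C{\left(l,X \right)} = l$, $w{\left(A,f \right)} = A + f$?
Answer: $7124$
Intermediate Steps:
$C{\left(l,X \right)} = -7 + l$
$k{\left(I,K \right)} = 7 I$
$d{\left(q \right)} = \frac{q}{4}$ ($d{\left(q \right)} = \frac{q}{1 + 3} = \frac{q}{4}$)
$F{\left(s \right)} = - \frac{14}{s}$ ($F{\left(s \right)} = \frac{7 \left(-2\right)}{s} = - \frac{14}{s}$)
$F{\left(d{\left(n{\left(C{\left(-3,-3 \right)},-1 \right)} \right)} \right)} - -7068 = - \frac{14}{\frac{1}{4} \left(-1\right)} - -7068 = - \frac{14}{- \frac{1}{4}} + 7068 = \left(-14\right) \left(-4\right) + 7068 = 56 + 7068 = 7124$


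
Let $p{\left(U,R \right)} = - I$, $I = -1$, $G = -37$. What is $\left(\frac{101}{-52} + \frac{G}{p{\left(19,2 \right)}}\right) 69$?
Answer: $- \frac{139725}{52} \approx -2687.0$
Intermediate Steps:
$p{\left(U,R \right)} = 1$ ($p{\left(U,R \right)} = \left(-1\right) \left(-1\right) = 1$)
$\left(\frac{101}{-52} + \frac{G}{p{\left(19,2 \right)}}\right) 69 = \left(\frac{101}{-52} - \frac{37}{1}\right) 69 = \left(101 \left(- \frac{1}{52}\right) - 37\right) 69 = \left(- \frac{101}{52} - 37\right) 69 = \left(- \frac{2025}{52}\right) 69 = - \frac{139725}{52}$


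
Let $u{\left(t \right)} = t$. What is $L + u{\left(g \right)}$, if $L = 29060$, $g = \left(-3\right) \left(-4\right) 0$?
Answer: $29060$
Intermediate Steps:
$g = 0$ ($g = 12 \cdot 0 = 0$)
$L + u{\left(g \right)} = 29060 + 0 = 29060$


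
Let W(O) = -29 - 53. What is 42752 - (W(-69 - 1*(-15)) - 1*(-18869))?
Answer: 23965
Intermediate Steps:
W(O) = -82
42752 - (W(-69 - 1*(-15)) - 1*(-18869)) = 42752 - (-82 - 1*(-18869)) = 42752 - (-82 + 18869) = 42752 - 1*18787 = 42752 - 18787 = 23965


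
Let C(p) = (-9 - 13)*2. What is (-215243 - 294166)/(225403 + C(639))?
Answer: -26811/11861 ≈ -2.2604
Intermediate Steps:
C(p) = -44 (C(p) = -22*2 = -44)
(-215243 - 294166)/(225403 + C(639)) = (-215243 - 294166)/(225403 - 44) = -509409/225359 = -509409*1/225359 = -26811/11861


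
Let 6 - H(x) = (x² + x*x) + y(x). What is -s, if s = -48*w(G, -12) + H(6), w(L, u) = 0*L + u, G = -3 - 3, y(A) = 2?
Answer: -508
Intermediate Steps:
G = -6
w(L, u) = u (w(L, u) = 0 + u = u)
H(x) = 4 - 2*x² (H(x) = 6 - ((x² + x*x) + 2) = 6 - ((x² + x²) + 2) = 6 - (2*x² + 2) = 6 - (2 + 2*x²) = 6 + (-2 - 2*x²) = 4 - 2*x²)
s = 508 (s = -48*(-12) + (4 - 2*6²) = 576 + (4 - 2*36) = 576 + (4 - 72) = 576 - 68 = 508)
-s = -1*508 = -508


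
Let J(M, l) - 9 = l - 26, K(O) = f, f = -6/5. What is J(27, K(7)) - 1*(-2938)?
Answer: 14599/5 ≈ 2919.8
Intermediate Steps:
f = -6/5 (f = -6*1/5 = -6/5 ≈ -1.2000)
K(O) = -6/5
J(M, l) = -17 + l (J(M, l) = 9 + (l - 26) = 9 + (-26 + l) = -17 + l)
J(27, K(7)) - 1*(-2938) = (-17 - 6/5) - 1*(-2938) = -91/5 + 2938 = 14599/5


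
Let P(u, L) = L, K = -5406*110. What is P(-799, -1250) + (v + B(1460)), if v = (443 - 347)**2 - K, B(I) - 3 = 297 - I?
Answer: 601466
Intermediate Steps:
B(I) = 300 - I (B(I) = 3 + (297 - I) = 300 - I)
K = -594660
v = 603876 (v = (443 - 347)**2 - 1*(-594660) = 96**2 + 594660 = 9216 + 594660 = 603876)
P(-799, -1250) + (v + B(1460)) = -1250 + (603876 + (300 - 1*1460)) = -1250 + (603876 + (300 - 1460)) = -1250 + (603876 - 1160) = -1250 + 602716 = 601466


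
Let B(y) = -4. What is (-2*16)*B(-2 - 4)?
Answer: 128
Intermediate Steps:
(-2*16)*B(-2 - 4) = -2*16*(-4) = -32*(-4) = 128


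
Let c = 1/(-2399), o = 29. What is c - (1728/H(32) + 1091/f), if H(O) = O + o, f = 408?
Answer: -1851033313/59706312 ≈ -31.002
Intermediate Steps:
H(O) = 29 + O (H(O) = O + 29 = 29 + O)
c = -1/2399 ≈ -0.00041684
c - (1728/H(32) + 1091/f) = -1/2399 - (1728/(29 + 32) + 1091/408) = -1/2399 - (1728/61 + 1091*(1/408)) = -1/2399 - (1728*(1/61) + 1091/408) = -1/2399 - (1728/61 + 1091/408) = -1/2399 - 1*771575/24888 = -1/2399 - 771575/24888 = -1851033313/59706312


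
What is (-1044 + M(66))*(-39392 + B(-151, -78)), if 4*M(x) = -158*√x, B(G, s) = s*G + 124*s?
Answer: 38926584 + 1472797*√66 ≈ 5.0892e+7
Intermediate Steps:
B(G, s) = 124*s + G*s (B(G, s) = G*s + 124*s = 124*s + G*s)
M(x) = -79*√x/2 (M(x) = (-158*√x)/4 = -79*√x/2)
(-1044 + M(66))*(-39392 + B(-151, -78)) = (-1044 - 79*√66/2)*(-39392 - 78*(124 - 151)) = (-1044 - 79*√66/2)*(-39392 - 78*(-27)) = (-1044 - 79*√66/2)*(-39392 + 2106) = (-1044 - 79*√66/2)*(-37286) = 38926584 + 1472797*√66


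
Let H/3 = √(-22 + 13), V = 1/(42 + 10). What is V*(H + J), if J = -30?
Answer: -15/26 + 9*I/52 ≈ -0.57692 + 0.17308*I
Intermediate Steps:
V = 1/52 ≈ 0.019231
H = 9*I (H = 3*√(-22 + 13) = 3*√(-9) = 3*(3*I) = 9*I ≈ 9.0*I)
V*(H + J) = (9*I - 30)/52 = (-30 + 9*I)/52 = -15/26 + 9*I/52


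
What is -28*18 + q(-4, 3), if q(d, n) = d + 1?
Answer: -507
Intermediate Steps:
q(d, n) = 1 + d
-28*18 + q(-4, 3) = -28*18 + (1 - 4) = -504 - 3 = -507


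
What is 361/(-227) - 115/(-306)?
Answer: -84361/69462 ≈ -1.2145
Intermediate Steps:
361/(-227) - 115/(-306) = 361*(-1/227) - 115*(-1/306) = -361/227 + 115/306 = -84361/69462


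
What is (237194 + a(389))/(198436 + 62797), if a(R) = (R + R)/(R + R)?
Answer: 33885/37319 ≈ 0.90798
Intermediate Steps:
a(R) = 1 (a(R) = (2*R)/((2*R)) = (2*R)*(1/(2*R)) = 1)
(237194 + a(389))/(198436 + 62797) = (237194 + 1)/(198436 + 62797) = 237195/261233 = 237195*(1/261233) = 33885/37319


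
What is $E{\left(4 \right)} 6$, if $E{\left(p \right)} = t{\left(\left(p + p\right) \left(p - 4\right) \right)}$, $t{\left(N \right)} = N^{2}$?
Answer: $0$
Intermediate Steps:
$E{\left(p \right)} = 4 p^{2} \left(-4 + p\right)^{2}$ ($E{\left(p \right)} = \left(\left(p + p\right) \left(p - 4\right)\right)^{2} = \left(2 p \left(-4 + p\right)\right)^{2} = 4 p^{2} \left(-4 + p\right)^{2}$)
$E{\left(4 \right)} 6 = 4 \cdot 4^{2} \left(-4 + 4\right)^{2} \cdot 6 = 4 \cdot 16 \cdot 0^{2} \cdot 6 = 4 \cdot 16 \cdot 0 \cdot 6 = 0 \cdot 6 = 0$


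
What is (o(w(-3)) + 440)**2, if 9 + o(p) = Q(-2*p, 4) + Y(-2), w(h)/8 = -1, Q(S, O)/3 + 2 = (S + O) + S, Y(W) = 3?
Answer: 287296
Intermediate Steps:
Q(S, O) = -6 + 3*O + 6*S (Q(S, O) = -6 + 3*((S + O) + S) = -6 + 3*((O + S) + S) = -6 + 3*(O + 2*S) = -6 + (3*O + 6*S) = -6 + 3*O + 6*S)
w(h) = -8 (w(h) = 8*(-1) = -8)
o(p) = -12*p (o(p) = -9 + ((-6 + 3*4 + 6*(-2*p)) + 3) = -9 + ((-6 + 12 - 12*p) + 3) = -9 + ((6 - 12*p) + 3) = -9 + (9 - 12*p) = -12*p)
(o(w(-3)) + 440)**2 = (-12*(-8) + 440)**2 = (96 + 440)**2 = 536**2 = 287296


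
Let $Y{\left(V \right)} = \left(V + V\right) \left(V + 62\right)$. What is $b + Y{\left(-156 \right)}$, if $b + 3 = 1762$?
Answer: $31087$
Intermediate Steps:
$b = 1759$ ($b = -3 + 1762 = 1759$)
$Y{\left(V \right)} = 2 V \left(62 + V\right)$
$b + Y{\left(-156 \right)} = 1759 + 2 \left(-156\right) \left(62 - 156\right) = 1759 + 2 \left(-156\right) \left(-94\right) = 1759 + 29328 = 31087$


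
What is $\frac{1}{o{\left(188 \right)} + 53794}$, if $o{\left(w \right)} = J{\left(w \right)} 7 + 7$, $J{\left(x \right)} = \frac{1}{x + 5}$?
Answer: $\frac{193}{10383600} \approx 1.8587 \cdot 10^{-5}$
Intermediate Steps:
$J{\left(x \right)} = \frac{1}{5 + x}$
$o{\left(w \right)} = 7 + \frac{7}{5 + w}$ ($o{\left(w \right)} = \frac{1}{5 + w} 7 + 7 = \frac{7}{5 + w} + 7 = 7 + \frac{7}{5 + w}$)
$\frac{1}{o{\left(188 \right)} + 53794} = \frac{1}{\frac{7 \left(6 + 188\right)}{5 + 188} + 53794} = \frac{1}{7 \cdot \frac{1}{193} \cdot 194 + 53794} = \frac{1}{\frac{1358}{193} + 53794} = \frac{1}{\frac{10383600}{193}} = \frac{193}{10383600}$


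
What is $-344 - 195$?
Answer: $-539$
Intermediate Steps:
$-344 - 195 = -539$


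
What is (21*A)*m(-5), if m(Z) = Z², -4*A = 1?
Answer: -525/4 ≈ -131.25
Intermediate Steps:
A = -¼ (A = -¼*1 = -¼ ≈ -0.25000)
(21*A)*m(-5) = (21*(-¼))*(-5)² = -21/4*25 = -525/4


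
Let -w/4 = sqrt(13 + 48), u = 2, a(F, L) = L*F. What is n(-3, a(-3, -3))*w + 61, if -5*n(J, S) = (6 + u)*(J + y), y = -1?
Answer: 61 - 128*sqrt(61)/5 ≈ -138.94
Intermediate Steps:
a(F, L) = F*L
w = -4*sqrt(61) (w = -4*sqrt(13 + 48) = -4*sqrt(61) ≈ -31.241)
n(J, S) = 8/5 - 8*J/5 (n(J, S) = -(6 + 2)*(J - 1)/5 = -8*(-1 + J)/5 = -(-8 + 8*J)/5 = 8/5 - 8*J/5)
n(-3, a(-3, -3))*w + 61 = (8/5 - 8/5*(-3))*(-4*sqrt(61)) + 61 = (8/5 + 24/5)*(-4*sqrt(61)) + 61 = 32*(-4*sqrt(61))/5 + 61 = -128*sqrt(61)/5 + 61 = 61 - 128*sqrt(61)/5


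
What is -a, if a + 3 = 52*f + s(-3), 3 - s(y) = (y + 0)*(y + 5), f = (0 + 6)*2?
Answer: -630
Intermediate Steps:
f = 12 (f = 6*2 = 12)
s(y) = 3 - y*(5 + y) (s(y) = 3 - (y + 0)*(y + 5) = 3 - y*(5 + y))
a = 630 (a = -3 + (52*12 + (3 - 1*(-3)**2 - 5*(-3))) = -3 + (624 + (3 - 1*9 + 15)) = -3 + (624 + (3 - 9 + 15)) = -3 + (624 + 9) = -3 + 633 = 630)
-a = -1*630 = -630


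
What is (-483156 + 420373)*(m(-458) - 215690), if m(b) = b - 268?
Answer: 13587245728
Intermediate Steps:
m(b) = -268 + b
(-483156 + 420373)*(m(-458) - 215690) = (-483156 + 420373)*((-268 - 458) - 215690) = -62783*(-726 - 215690) = -62783*(-216416) = 13587245728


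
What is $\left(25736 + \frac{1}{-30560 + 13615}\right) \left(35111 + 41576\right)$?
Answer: $\frac{33442933752553}{16945} \approx 1.9736 \cdot 10^{9}$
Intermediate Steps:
$\left(25736 + \frac{1}{-30560 + 13615}\right) \left(35111 + 41576\right) = \left(25736 + \frac{1}{-16945}\right) 76687 = \left(25736 - \frac{1}{16945}\right) 76687 = \frac{436096519}{16945} \cdot 76687 = \frac{33442933752553}{16945}$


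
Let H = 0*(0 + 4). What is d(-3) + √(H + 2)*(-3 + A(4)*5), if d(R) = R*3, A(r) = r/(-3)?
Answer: -9 - 29*√2/3 ≈ -22.671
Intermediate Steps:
A(r) = -r/3 (A(r) = r*(-⅓) = -r/3)
H = 0 (H = 0*4 = 0)
d(R) = 3*R
d(-3) + √(H + 2)*(-3 + A(4)*5) = 3*(-3) + √(0 + 2)*(-3 - ⅓*4*5) = -9 + √2*(-3 - 4/3*5) = -9 + √2*(-3 - 20/3) = -9 + √2*(-29/3) = -9 - 29*√2/3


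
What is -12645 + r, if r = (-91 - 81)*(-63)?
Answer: -1809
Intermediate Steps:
r = 10836 (r = -172*(-63) = 10836)
-12645 + r = -12645 + 10836 = -1809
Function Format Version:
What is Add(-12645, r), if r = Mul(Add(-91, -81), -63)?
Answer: -1809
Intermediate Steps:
r = 10836 (r = Mul(-172, -63) = 10836)
Add(-12645, r) = Add(-12645, 10836) = -1809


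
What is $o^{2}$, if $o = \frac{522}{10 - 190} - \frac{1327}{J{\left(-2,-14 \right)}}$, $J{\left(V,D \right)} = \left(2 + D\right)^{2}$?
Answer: $\frac{76090729}{518400} \approx 146.78$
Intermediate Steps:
$o = - \frac{8723}{720}$ ($o = \frac{522}{10 - 190} - \frac{1327}{\left(2 - 14\right)^{2}} = \frac{522}{10 - 190} - \frac{1327}{\left(-12\right)^{2}} = \frac{522}{-180} - \frac{1327}{144} = 522 \left(- \frac{1}{180}\right) - \frac{1327}{144} = - \frac{29}{10} - \frac{1327}{144} = - \frac{8723}{720} \approx -12.115$)
$o^{2} = \left(- \frac{8723}{720}\right)^{2} = \frac{76090729}{518400}$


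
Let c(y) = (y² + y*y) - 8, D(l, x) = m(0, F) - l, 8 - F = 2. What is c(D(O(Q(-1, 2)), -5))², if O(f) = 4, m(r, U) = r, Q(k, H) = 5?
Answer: 576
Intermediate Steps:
F = 6 (F = 8 - 1*2 = 8 - 2 = 6)
D(l, x) = -l (D(l, x) = 0 - l = -l)
c(y) = -8 + 2*y² (c(y) = (y² + y²) - 8 = 2*y² - 8 = -8 + 2*y²)
c(D(O(Q(-1, 2)), -5))² = (-8 + 2*(-1*4)²)² = (-8 + 2*(-4)²)² = (-8 + 2*16)² = (-8 + 32)² = 24² = 576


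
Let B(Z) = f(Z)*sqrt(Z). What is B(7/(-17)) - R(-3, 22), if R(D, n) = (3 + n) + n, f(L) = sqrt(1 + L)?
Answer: -47 + I*sqrt(70)/17 ≈ -47.0 + 0.49215*I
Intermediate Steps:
R(D, n) = 3 + 2*n
B(Z) = sqrt(Z)*sqrt(1 + Z) (B(Z) = sqrt(1 + Z)*sqrt(Z) = sqrt(Z)*sqrt(1 + Z))
B(7/(-17)) - R(-3, 22) = sqrt(7/(-17))*sqrt(1 + 7/(-17)) - (3 + 2*22) = sqrt(7*(-1/17))*sqrt(1 + 7*(-1/17)) - (3 + 44) = sqrt(-7/17)*sqrt(1 - 7/17) - 1*47 = (I*sqrt(119)/17)*sqrt(10/17) - 47 = (I*sqrt(119)/17)*(sqrt(170)/17) - 47 = I*sqrt(70)/17 - 47 = -47 + I*sqrt(70)/17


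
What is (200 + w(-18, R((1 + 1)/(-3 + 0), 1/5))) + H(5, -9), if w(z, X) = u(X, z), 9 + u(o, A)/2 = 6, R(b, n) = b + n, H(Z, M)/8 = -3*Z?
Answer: 74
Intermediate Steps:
H(Z, M) = -24*Z (H(Z, M) = 8*(-3*Z) = -24*Z)
u(o, A) = -6 (u(o, A) = -18 + 2*6 = -18 + 12 = -6)
w(z, X) = -6
(200 + w(-18, R((1 + 1)/(-3 + 0), 1/5))) + H(5, -9) = (200 - 6) - 24*5 = 194 - 120 = 74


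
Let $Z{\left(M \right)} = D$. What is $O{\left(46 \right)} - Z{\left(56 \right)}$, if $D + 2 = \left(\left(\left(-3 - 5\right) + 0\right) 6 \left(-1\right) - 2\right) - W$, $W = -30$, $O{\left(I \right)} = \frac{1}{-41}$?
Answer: $- \frac{3035}{41} \approx -74.024$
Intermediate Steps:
$O{\left(I \right)} = - \frac{1}{41}$
$D = 74$ ($D = -2 - \left(-28 - \left(\left(-3 - 5\right) + 0\right) 6 \left(-1\right)\right) = -2 - \left(-28 - \left(-8 + 0\right) 6 \left(-1\right)\right) = -2 - \left(-28 - \left(-8\right) 6 \left(-1\right)\right) = -2 + \left(\left(\left(-48\right) \left(-1\right) - 2\right) + 30\right) = -2 + \left(\left(48 - 2\right) + 30\right) = -2 + \left(46 + 30\right) = -2 + 76 = 74$)
$Z{\left(M \right)} = 74$
$O{\left(46 \right)} - Z{\left(56 \right)} = - \frac{1}{41} - 74 = - \frac{3035}{41}$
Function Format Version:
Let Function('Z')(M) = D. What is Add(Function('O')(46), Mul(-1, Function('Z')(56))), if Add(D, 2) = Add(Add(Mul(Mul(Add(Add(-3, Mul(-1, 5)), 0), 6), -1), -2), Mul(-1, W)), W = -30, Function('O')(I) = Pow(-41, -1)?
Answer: Rational(-3035, 41) ≈ -74.024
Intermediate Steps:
Function('O')(I) = Rational(-1, 41)
D = 74 (D = Add(-2, Add(Add(Mul(Mul(Add(Add(-3, Mul(-1, 5)), 0), 6), -1), -2), Mul(-1, -30))) = Add(-2, Add(Add(Mul(Mul(Add(Add(-3, -5), 0), 6), -1), -2), 30)) = Add(-2, Add(Add(Mul(Mul(Add(-8, 0), 6), -1), -2), 30)) = Add(-2, Add(Add(Mul(Mul(-8, 6), -1), -2), 30)) = Add(-2, Add(Add(Mul(-48, -1), -2), 30)) = Add(-2, Add(Add(48, -2), 30)) = Add(-2, Add(46, 30)) = Add(-2, 76) = 74)
Function('Z')(M) = 74
Add(Function('O')(46), Mul(-1, Function('Z')(56))) = Add(Rational(-1, 41), Mul(-1, 74)) = Add(Rational(-1, 41), -74) = Rational(-3035, 41)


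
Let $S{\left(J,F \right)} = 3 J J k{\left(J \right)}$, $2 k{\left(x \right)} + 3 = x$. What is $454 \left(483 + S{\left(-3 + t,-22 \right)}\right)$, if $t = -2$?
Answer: $83082$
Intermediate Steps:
$k{\left(x \right)} = - \frac{3}{2} + \frac{x}{2}$
$S{\left(J,F \right)} = 3 J^{2} \left(- \frac{3}{2} + \frac{J}{2}\right)$ ($S{\left(J,F \right)} = 3 J J \left(- \frac{3}{2} + \frac{J}{2}\right) = 3 J^{2} \left(- \frac{3}{2} + \frac{J}{2}\right)$)
$454 \left(483 + S{\left(-3 + t,-22 \right)}\right) = 454 \left(483 + \frac{3 \left(-3 - 2\right)^{2} \left(-3 - 5\right)}{2}\right) = 454 \left(483 + \frac{3 \left(-5\right)^{2} \left(-3 - 5\right)}{2}\right) = 454 \left(483 + \frac{3}{2} \cdot 25 \left(-8\right)\right) = 454 \left(483 - 300\right) = 454 \cdot 183 = 83082$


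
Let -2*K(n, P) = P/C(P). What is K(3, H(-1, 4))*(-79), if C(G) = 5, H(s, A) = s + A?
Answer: 237/10 ≈ 23.700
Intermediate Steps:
H(s, A) = A + s
K(n, P) = -P/10 (K(n, P) = -P/(2*5) = -P/10)
K(3, H(-1, 4))*(-79) = -(4 - 1)/10*(-79) = -1/10*3*(-79) = -3/10*(-79) = 237/10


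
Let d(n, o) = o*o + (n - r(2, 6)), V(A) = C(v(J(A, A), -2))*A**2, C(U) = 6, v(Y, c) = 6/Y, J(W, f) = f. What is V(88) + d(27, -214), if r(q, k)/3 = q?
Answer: 92281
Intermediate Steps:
r(q, k) = 3*q
V(A) = 6*A**2
d(n, o) = -6 + n + o**2 (d(n, o) = o*o + (n - 3*2) = o**2 + (n - 1*6) = o**2 + (n - 6) = o**2 + (-6 + n) = -6 + n + o**2)
V(88) + d(27, -214) = 6*88**2 + (-6 + 27 + (-214)**2) = 6*7744 + (-6 + 27 + 45796) = 46464 + 45817 = 92281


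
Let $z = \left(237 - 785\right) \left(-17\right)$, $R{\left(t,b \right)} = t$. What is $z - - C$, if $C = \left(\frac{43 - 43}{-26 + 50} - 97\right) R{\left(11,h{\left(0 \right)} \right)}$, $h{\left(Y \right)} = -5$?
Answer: $8249$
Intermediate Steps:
$C = -1067$ ($C = \left(\frac{43 - 43}{-26 + 50} - 97\right) 11 = \left(\frac{0}{24} - 97\right) 11 = \left(0 \cdot \frac{1}{24} - 97\right) 11 = \left(0 - 97\right) 11 = \left(-97\right) 11 = -1067$)
$z = 9316$ ($z = \left(-548\right) \left(-17\right) = 9316$)
$z - - C = 9316 - \left(-1\right) \left(-1067\right) = 9316 - 1067 = 8249$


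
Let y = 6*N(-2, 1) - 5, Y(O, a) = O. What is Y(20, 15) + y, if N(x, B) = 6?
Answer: 51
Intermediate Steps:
y = 31 (y = 6*6 - 5 = 36 - 5 = 31)
Y(20, 15) + y = 20 + 31 = 51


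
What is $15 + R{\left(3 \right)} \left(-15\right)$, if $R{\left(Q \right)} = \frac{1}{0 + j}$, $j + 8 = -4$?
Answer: $\frac{65}{4} \approx 16.25$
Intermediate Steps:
$j = -12$ ($j = -8 - 4 = -12$)
$R{\left(Q \right)} = - \frac{1}{12}$ ($R{\left(Q \right)} = \frac{1}{0 - 12} = \frac{1}{-12} = - \frac{1}{12}$)
$15 + R{\left(3 \right)} \left(-15\right) = 15 - - \frac{5}{4} = 15 + \frac{5}{4} = \frac{65}{4}$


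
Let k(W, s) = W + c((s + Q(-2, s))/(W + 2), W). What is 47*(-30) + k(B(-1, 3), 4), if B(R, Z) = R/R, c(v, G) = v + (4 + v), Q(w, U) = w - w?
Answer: -4207/3 ≈ -1402.3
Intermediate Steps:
Q(w, U) = 0
c(v, G) = 4 + 2*v
B(R, Z) = 1
k(W, s) = 4 + W + 2*s/(2 + W) (k(W, s) = W + (4 + 2*((s + 0)/(W + 2))) = W + (4 + 2*(s/(2 + W))) = W + (4 + 2*s/(2 + W)) = 4 + W + 2*s/(2 + W))
47*(-30) + k(B(-1, 3), 4) = 47*(-30) + (2*4 + (2 + 1)*(4 + 1))/(2 + 1) = -1410 + (8 + 3*5)/3 = -1410 + (8 + 15)/3 = -1410 + (1/3)*23 = -1410 + 23/3 = -4207/3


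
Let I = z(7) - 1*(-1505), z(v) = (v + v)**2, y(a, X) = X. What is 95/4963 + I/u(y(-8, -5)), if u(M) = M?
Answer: -8441588/24815 ≈ -340.18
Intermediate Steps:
z(v) = 4*v**2 (z(v) = (2*v)**2 = 4*v**2)
I = 1701 (I = 4*7**2 - 1*(-1505) = 4*49 + 1505 = 196 + 1505 = 1701)
95/4963 + I/u(y(-8, -5)) = 95/4963 + 1701/(-5) = 95*(1/4963) + 1701*(-1/5) = 95/4963 - 1701/5 = -8441588/24815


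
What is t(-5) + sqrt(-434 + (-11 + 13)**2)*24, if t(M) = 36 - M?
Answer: 41 + 24*I*sqrt(430) ≈ 41.0 + 497.67*I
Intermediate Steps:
t(-5) + sqrt(-434 + (-11 + 13)**2)*24 = (36 - 1*(-5)) + sqrt(-434 + (-11 + 13)**2)*24 = (36 + 5) + sqrt(-434 + 2**2)*24 = 41 + sqrt(-434 + 4)*24 = 41 + sqrt(-430)*24 = 41 + (I*sqrt(430))*24 = 41 + 24*I*sqrt(430)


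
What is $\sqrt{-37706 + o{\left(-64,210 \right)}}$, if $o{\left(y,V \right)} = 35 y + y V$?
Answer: $i \sqrt{53386} \approx 231.05 i$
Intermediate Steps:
$o{\left(y,V \right)} = 35 y + V y$
$\sqrt{-37706 + o{\left(-64,210 \right)}} = \sqrt{-37706 - 64 \left(35 + 210\right)} = \sqrt{-37706 - 15680} = \sqrt{-53386} = i \sqrt{53386}$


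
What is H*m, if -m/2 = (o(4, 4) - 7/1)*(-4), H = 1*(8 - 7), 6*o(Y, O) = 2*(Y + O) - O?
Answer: -40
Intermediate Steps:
o(Y, O) = Y/3 + O/6 (o(Y, O) = (2*(Y + O) - O)/6 = (2*(O + Y) - O)/6 = ((2*O + 2*Y) - O)/6 = (O + 2*Y)/6 = Y/3 + O/6)
H = 1 (H = 1*1 = 1)
m = -40 (m = -2*(((⅓)*4 + (⅙)*4) - 7/1)*(-4) = -2*((4/3 + ⅔) - 7*1)*(-4) = -2*(2 - 7)*(-4) = -(-10)*(-4) = -2*20 = -40)
H*m = 1*(-40) = -40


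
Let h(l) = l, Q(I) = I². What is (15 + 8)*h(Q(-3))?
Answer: 207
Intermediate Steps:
(15 + 8)*h(Q(-3)) = (15 + 8)*(-3)² = 23*9 = 207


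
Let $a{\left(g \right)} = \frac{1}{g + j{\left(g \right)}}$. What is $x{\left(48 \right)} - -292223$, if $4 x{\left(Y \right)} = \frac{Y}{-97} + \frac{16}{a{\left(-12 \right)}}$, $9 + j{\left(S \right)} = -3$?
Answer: $\frac{28336307}{97} \approx 2.9213 \cdot 10^{5}$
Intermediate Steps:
$j{\left(S \right)} = -12$ ($j{\left(S \right)} = -9 - 3 = -12$)
$a{\left(g \right)} = \frac{1}{-12 + g}$ ($a{\left(g \right)} = \frac{1}{g - 12} = \frac{1}{-12 + g}$)
$x{\left(Y \right)} = -96 - \frac{Y}{388}$ ($x{\left(Y \right)} = \frac{\frac{Y}{-97} + \frac{16}{\frac{1}{-12 - 12}}}{4} = \frac{Y \left(- \frac{1}{97}\right) + \frac{16}{\frac{1}{-24}}}{4} = \frac{- \frac{Y}{97} + \frac{16}{- \frac{1}{24}}}{4} = \frac{- \frac{Y}{97} + 16 \left(-24\right)}{4} = \frac{- \frac{Y}{97} - 384}{4} = \frac{-384 - \frac{Y}{97}}{4} = -96 - \frac{Y}{388}$)
$x{\left(48 \right)} - -292223 = \left(-96 - \frac{12}{97}\right) - -292223 = \left(-96 - \frac{12}{97}\right) + 292223 = - \frac{9324}{97} + 292223 = \frac{28336307}{97}$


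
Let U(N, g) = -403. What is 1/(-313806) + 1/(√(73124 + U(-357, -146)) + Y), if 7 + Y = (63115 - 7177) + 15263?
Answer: 5757530483/530176587934830 - 11*√601/5068512915 ≈ 1.0806e-5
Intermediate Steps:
Y = 71194 (Y = -7 + ((63115 - 7177) + 15263) = -7 + (55938 + 15263) = -7 + 71201 = 71194)
1/(-313806) + 1/(√(73124 + U(-357, -146)) + Y) = 1/(-313806) + 1/(√(73124 - 403) + 71194) = -1/313806 + 1/(√72721 + 71194) = -1/313806 + 1/(11*√601 + 71194) = -1/313806 + 1/(71194 + 11*√601)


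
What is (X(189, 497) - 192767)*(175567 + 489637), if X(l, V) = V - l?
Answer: -128024496636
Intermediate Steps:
(X(189, 497) - 192767)*(175567 + 489637) = ((497 - 1*189) - 192767)*(175567 + 489637) = ((497 - 189) - 192767)*665204 = (308 - 192767)*665204 = -192459*665204 = -128024496636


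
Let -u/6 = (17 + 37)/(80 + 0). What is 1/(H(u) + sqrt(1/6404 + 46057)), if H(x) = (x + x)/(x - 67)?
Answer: -491404536/198524334733471 + 4038482*sqrt(472213395429)/595573004200413 ≈ 0.0046572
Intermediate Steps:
u = -81/20 (u = -6*(17 + 37)/(80 + 0) = -324/80 = -6*27/40 = -81/20 ≈ -4.0500)
H(x) = 2*x/(-67 + x) (H(x) = (2*x)/(-67 + x) = 2*x/(-67 + x))
1/(H(u) + sqrt(1/6404 + 46057)) = 1/(2*(-81/20)/(-67 - 81/20) + sqrt(1/6404 + 46057)) = 1/(2*(-81/20)/(-1421/20) + sqrt(1/6404 + 46057)) = 1/(2*(-81/20)*(-20/1421) + sqrt(294949029/6404)) = 1/(162/1421 + sqrt(472213395429)/3202)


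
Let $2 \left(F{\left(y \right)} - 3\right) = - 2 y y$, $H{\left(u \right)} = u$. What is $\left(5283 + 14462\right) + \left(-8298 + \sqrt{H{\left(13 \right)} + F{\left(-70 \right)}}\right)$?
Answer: $11447 + 2 i \sqrt{1221} \approx 11447.0 + 69.886 i$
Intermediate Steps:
$F{\left(y \right)} = 3 - y^{2}$ ($F{\left(y \right)} = 3 + \frac{- 2 y y}{2} = 3 + \frac{\left(-2\right) y^{2}}{2} = 3 - y^{2}$)
$\left(5283 + 14462\right) + \left(-8298 + \sqrt{H{\left(13 \right)} + F{\left(-70 \right)}}\right) = \left(5283 + 14462\right) - \left(8298 - \sqrt{13 + \left(3 - \left(-70\right)^{2}\right)}\right) = 19745 - \left(8298 - \sqrt{13 + \left(3 - 4900\right)}\right) = 19745 - \left(8298 - \sqrt{13 - 4897}\right) = 19745 - \left(8298 - \sqrt{-4884}\right) = 19745 - \left(8298 - 2 i \sqrt{1221}\right) = 11447 + 2 i \sqrt{1221}$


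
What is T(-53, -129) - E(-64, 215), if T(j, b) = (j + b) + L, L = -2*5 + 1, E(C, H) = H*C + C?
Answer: 13633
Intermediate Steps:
E(C, H) = C + C*H (E(C, H) = C*H + C = C + C*H)
L = -9 (L = -10 + 1 = -9)
T(j, b) = -9 + b + j (T(j, b) = (j + b) - 9 = (b + j) - 9 = -9 + b + j)
T(-53, -129) - E(-64, 215) = (-9 - 129 - 53) - (-64)*(1 + 215) = -191 - (-64)*216 = -191 - 1*(-13824) = -191 + 13824 = 13633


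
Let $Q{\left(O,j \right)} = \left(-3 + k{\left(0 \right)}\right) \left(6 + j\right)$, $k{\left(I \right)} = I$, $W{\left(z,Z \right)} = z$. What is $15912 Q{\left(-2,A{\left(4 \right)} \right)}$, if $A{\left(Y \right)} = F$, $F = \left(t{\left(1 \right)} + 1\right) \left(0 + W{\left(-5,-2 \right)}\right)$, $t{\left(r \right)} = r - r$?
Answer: $-47736$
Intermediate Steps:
$t{\left(r \right)} = 0$
$F = -5$ ($F = \left(0 + 1\right) \left(0 - 5\right) = 1 \left(-5\right) = -5$)
$A{\left(Y \right)} = -5$
$Q{\left(O,j \right)} = -18 - 3 j$ ($Q{\left(O,j \right)} = \left(-3 + 0\right) \left(6 + j\right) = - 3 \left(6 + j\right) = -18 - 3 j$)
$15912 Q{\left(-2,A{\left(4 \right)} \right)} = 15912 \left(-18 - -15\right) = 15912 \left(-18 + 15\right) = 15912 \left(-3\right) = -47736$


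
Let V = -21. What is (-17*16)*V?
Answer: 5712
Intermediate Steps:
(-17*16)*V = -17*16*(-21) = -272*(-21) = 5712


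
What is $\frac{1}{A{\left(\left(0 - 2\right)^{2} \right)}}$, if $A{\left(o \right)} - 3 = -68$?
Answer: $- \frac{1}{65} \approx -0.015385$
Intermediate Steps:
$A{\left(o \right)} = -65$ ($A{\left(o \right)} = 3 - 68 = -65$)
$\frac{1}{A{\left(\left(0 - 2\right)^{2} \right)}} = \frac{1}{-65} = - \frac{1}{65}$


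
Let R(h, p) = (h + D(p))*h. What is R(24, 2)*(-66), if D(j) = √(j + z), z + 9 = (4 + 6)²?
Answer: -38016 - 1584*√93 ≈ -53292.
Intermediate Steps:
z = 91 (z = -9 + (4 + 6)² = -9 + 10² = -9 + 100 = 91)
D(j) = √(91 + j) (D(j) = √(j + 91) = √(91 + j))
R(h, p) = h*(h + √(91 + p)) (R(h, p) = (h + √(91 + p))*h = h*(h + √(91 + p)))
R(24, 2)*(-66) = (24*(24 + √(91 + 2)))*(-66) = (24*(24 + √93))*(-66) = (576 + 24*√93)*(-66) = -38016 - 1584*√93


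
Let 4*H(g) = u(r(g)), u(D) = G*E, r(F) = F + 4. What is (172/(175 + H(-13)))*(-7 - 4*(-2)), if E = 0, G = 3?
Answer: 172/175 ≈ 0.98286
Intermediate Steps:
r(F) = 4 + F
u(D) = 0 (u(D) = 3*0 = 0)
H(g) = 0 (H(g) = (¼)*0 = 0)
(172/(175 + H(-13)))*(-7 - 4*(-2)) = (172/(175 + 0))*(-7 - 4*(-2)) = (172/175)*(-7 + 8) = ((1/175)*172)*1 = (172/175)*1 = 172/175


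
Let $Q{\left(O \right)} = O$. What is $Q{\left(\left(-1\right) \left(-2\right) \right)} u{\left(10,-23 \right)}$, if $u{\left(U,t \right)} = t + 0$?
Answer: $-46$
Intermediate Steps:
$u{\left(U,t \right)} = t$
$Q{\left(\left(-1\right) \left(-2\right) \right)} u{\left(10,-23 \right)} = \left(-1\right) \left(-2\right) \left(-23\right) = 2 \left(-23\right) = -46$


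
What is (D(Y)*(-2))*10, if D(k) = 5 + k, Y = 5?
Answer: -200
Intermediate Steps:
(D(Y)*(-2))*10 = ((5 + 5)*(-2))*10 = (10*(-2))*10 = -20*10 = -200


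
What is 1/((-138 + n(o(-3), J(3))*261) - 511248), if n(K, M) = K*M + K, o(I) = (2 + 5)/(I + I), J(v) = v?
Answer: -1/512604 ≈ -1.9508e-6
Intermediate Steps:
o(I) = 7/(2*I) (o(I) = 7/((2*I)) = 7*(1/(2*I)) = 7/(2*I))
n(K, M) = K + K*M
1/((-138 + n(o(-3), J(3))*261) - 511248) = 1/((-138 + (((7/2)/(-3))*(1 + 3))*261) - 511248) = 1/((-138 + (((7/2)*(-⅓))*4)*261) - 511248) = 1/((-138 - 7/6*4*261) - 511248) = 1/((-138 - 14/3*261) - 511248) = 1/((-138 - 1218) - 511248) = 1/(-1356 - 511248) = 1/(-512604) = -1/512604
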